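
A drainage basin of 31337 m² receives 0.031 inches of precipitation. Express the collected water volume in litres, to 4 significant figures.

24670 litres

Depth: 0.031 in × 25.4 = 0.7874 mm.
1 mm over 1 m² is 1 L, so volume = 0.7874 × 31337 = 24674.754 L ≈ 24670 L.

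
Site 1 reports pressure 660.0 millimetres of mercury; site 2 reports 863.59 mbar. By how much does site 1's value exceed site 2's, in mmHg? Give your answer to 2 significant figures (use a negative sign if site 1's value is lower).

12 mmHg

site 2: 863.59 mb = 647.75 mmHg.
Difference: 660.00 − 647.75 = 12 mmHg.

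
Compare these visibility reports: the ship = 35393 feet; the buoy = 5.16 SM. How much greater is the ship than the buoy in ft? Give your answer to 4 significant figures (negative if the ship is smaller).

8148 ft

the buoy: 5.16 SM = 27244.80 ft.
Difference: 35393.00 − 27244.80 = 8148 ft.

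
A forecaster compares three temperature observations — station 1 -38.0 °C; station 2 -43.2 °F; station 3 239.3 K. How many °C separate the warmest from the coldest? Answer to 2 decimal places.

7.93 °C

station 2: -43.2 °F = -41.778 °C.
station 3: 239.3 K = -33.850 °C.
Spread: (-33.850) − (-41.778) = 7.928 °C.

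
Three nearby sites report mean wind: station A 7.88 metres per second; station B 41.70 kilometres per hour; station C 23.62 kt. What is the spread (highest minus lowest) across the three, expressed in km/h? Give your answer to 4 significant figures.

station A: 7.88 m/s = 28.3680 km/h.
station C: 23.62 kt = 43.7442 km/h.
Spread: 43.7442 − 28.3680 = 15.38 km/h.

15.38 km/h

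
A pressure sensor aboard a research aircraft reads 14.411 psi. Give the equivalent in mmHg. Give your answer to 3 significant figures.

1 psi = 51.7149 mmHg, so 14.411 × 51.7149 = 745 mmHg.

745 mmHg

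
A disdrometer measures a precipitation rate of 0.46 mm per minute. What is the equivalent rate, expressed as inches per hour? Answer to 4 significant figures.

0.46 mm/minute × 0.0393701 in/mm × 60 minute/hour = 1.087 in/hour.

1.087 in/hour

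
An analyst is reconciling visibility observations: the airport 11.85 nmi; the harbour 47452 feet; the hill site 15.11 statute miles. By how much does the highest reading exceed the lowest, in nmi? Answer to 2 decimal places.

5.32 nmi

the harbour: 47452 ft = 7.8096 nmi.
the hill site: 15.11 SM = 13.1302 nmi.
Spread: 13.1302 − 7.8096 = 5.32 nmi.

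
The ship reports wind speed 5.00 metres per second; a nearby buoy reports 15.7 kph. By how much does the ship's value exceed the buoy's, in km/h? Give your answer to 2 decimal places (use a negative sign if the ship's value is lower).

the ship: 5.00 m/s = 18.0000 km/h.
Difference: 18.0000 − 15.7000 = 2.30 km/h.

2.30 km/h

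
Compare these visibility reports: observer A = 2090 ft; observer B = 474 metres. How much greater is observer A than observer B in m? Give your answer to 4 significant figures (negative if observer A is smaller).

163.0 m

observer A: 2090 ft = 637.032 m.
Difference: 637.032 − 474.000 = 163.0 m.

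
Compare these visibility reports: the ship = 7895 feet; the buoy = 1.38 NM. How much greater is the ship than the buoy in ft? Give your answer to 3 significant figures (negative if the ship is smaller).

-490 ft

the buoy: 1.38 nmi = 8385.04 ft.
Difference: 7895.00 − 8385.04 = -490 ft.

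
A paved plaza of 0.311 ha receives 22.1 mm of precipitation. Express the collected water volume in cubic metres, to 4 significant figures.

Area: 0.311 ha = 3110 m².
1 mm over 1 m² is 1 L, so volume = 22.1 × 3110 = 68731 L = 68.73 m³.

68.73 cubic metres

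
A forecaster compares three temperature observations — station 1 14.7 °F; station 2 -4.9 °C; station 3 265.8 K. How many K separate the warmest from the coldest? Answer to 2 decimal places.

station 1: 14.7 °F = -9.611 °C.
station 3: 265.8 K = -7.350 °C.
Spread: (-4.900) − (-9.611) = 4.711 °C.

4.71 K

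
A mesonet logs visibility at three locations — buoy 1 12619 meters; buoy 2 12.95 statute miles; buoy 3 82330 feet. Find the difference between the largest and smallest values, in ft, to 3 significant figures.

40900 ft

buoy 1: 12619 m = 41400.92 ft.
buoy 2: 12.95 SM = 68376.00 ft.
Spread: 82330.00 − 41400.92 = 40900 ft.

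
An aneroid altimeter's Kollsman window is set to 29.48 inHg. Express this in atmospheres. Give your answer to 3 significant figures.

0.985 atm

1 inHg = 0.0334211 atm, so 29.48 × 0.0334211 = 0.985 atm.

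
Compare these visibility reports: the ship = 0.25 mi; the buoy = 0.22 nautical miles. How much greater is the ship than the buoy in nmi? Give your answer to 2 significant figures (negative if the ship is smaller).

-0.0028 nmi

the ship: 0.25 SM = 0.217244 nmi.
Difference: 0.217244 − 0.220000 = -0.0028 nmi.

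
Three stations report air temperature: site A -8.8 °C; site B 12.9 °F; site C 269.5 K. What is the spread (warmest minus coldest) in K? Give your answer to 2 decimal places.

site B: 12.9 °F = -10.611 °C.
site C: 269.5 K = -3.650 °C.
Spread: (-3.650) − (-10.611) = 6.961 °C.

6.96 K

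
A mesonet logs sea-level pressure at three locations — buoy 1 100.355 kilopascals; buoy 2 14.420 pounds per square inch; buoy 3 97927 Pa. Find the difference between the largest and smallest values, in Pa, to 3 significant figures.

buoy 1: 100.355 kPa = 100355.00 Pa.
buoy 2: 14.420 psi = 99422.40 Pa.
Spread: 100355.00 − 97927.00 = 2430 Pa.

2430 Pa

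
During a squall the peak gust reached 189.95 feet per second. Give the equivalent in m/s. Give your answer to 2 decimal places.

57.90 m/s

1 ft/s = 0.3048 m/s, so 189.95 × 0.3048 = 57.90 m/s.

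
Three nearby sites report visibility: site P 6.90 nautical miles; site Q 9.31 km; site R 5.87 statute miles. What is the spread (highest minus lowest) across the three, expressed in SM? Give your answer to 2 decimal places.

2.16 SM

site P: 6.90 nmi = 7.9404 SM.
site Q: 9.31 km = 5.7850 SM.
Spread: 7.9404 − 5.7850 = 2.16 SM.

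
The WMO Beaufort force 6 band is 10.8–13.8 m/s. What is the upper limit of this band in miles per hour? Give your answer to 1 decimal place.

30.9 mph

10.8–13.8 m/s × 2.237 = 24.2–30.9 mph.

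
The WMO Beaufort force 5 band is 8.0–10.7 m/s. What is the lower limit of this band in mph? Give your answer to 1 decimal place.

8.0–10.7 m/s × 2.237 = 17.9–23.9 mph.

17.9 mph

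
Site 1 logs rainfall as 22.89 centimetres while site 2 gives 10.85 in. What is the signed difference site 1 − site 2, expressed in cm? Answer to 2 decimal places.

-4.67 cm

site 2: 10.85 in = 27.5590 cm.
Difference: 22.8900 − 27.5590 = -4.67 cm.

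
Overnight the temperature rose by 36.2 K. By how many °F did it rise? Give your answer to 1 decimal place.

65.2 °F

For a temperature change the 32° offset cancels: Δ°F = 36.2 × 1.8 = 65.2 °F.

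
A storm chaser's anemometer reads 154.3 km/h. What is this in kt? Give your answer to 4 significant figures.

83.32 kt

1 km/h = 0.539957 kt, so 154.3 × 0.539957 = 83.32 kt.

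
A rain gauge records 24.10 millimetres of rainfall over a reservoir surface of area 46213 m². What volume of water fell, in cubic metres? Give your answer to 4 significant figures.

1114 cubic metres

1 mm over 1 m² is 1 L, so volume = 24.1 × 46213 = 1113733.3 L = 1114 m³.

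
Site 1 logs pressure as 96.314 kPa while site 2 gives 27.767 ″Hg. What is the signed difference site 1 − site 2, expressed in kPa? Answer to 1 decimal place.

2.3 kPa

site 2: 27.767 inHg = 94.030 kPa.
Difference: 96.314 − 94.030 = 2.3 kPa.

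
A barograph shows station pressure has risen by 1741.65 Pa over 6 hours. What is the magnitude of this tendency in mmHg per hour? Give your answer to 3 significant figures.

1741.65 Pa / 6 h × 0.00750062 mmHg/Pa = 2.18 mmHg/h.

2.18 mmHg per hour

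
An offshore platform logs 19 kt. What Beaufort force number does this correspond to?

Beaufort force 5

19 kt lies in the Beaufort 5 band (fresh breeze, 17–21 kt).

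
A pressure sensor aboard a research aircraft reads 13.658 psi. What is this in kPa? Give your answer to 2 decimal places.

1 psi = 6.89476 kPa, so 13.658 × 6.89476 = 94.17 kPa.

94.17 kPa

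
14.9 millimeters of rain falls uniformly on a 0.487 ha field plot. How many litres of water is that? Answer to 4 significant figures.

72560 litres

Area: 0.487 ha = 4870 m².
1 mm over 1 m² is 1 L, so volume = 14.9 × 4870 = 72563 L ≈ 72560 L.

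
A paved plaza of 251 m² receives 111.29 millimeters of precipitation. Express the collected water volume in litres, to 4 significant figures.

27930 litres

1 mm over 1 m² is 1 L, so volume = 111.29 × 251 = 27933.79 L ≈ 27930 L.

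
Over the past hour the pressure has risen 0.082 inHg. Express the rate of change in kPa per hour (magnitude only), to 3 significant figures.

0.082 inHg / 1 h × 3.38639 kPa/inHg = 0.278 kPa/h.

0.278 kPa per hour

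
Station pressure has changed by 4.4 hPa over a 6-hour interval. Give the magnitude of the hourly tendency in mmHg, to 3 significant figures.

4.4 hPa / 6 h × 0.750062 mmHg/hPa = 0.550 mmHg/h.

0.550 mmHg per hour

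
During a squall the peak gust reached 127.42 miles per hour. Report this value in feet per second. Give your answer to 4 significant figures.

186.9 ft/s

1 mph = 1.46667 ft/s, so 127.42 × 1.46667 = 186.9 ft/s.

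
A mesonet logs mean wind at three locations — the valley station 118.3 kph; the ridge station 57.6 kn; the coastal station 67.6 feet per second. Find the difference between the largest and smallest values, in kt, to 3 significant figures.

the valley station: 118.3 km/h = 63.877 kt.
the coastal station: 67.6 ft/s = 40.052 kt.
Spread: 63.877 − 40.052 = 23.8 kt.

23.8 kt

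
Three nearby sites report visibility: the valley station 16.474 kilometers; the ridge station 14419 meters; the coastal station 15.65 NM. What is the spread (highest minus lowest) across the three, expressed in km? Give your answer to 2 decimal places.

14.56 km

the ridge station: 14419 m = 14.4190 km.
the coastal station: 15.65 nmi = 28.9838 km.
Spread: 28.9838 − 14.4190 = 14.56 km.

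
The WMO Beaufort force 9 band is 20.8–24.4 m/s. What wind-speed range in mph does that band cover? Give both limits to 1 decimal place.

46.5 to 54.6 mph

20.8–24.4 m/s × 2.237 = 46.5–54.6 mph.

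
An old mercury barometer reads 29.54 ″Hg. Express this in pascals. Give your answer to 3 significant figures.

100000 Pa

1 inHg = 3386.39 Pa, so 29.54 × 3386.39 = 100000 Pa.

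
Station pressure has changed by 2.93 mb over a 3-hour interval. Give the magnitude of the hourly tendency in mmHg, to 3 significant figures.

0.733 mmHg per hour

2.93 mb / 3 h × 0.750062 mmHg/mb = 0.733 mmHg/h.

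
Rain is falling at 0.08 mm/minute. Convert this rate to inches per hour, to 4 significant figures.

0.08 mm/minute × 0.0393701 in/mm × 60 minute/hour = 0.1890 in/hour.

0.1890 in/hour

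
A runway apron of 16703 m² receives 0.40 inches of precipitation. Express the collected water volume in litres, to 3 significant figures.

170000 litres

Depth: 0.40 in × 25.4 = 10.16 mm.
1 mm over 1 m² is 1 L, so volume = 10.16 × 16703 = 169702.48 L ≈ 170000 L.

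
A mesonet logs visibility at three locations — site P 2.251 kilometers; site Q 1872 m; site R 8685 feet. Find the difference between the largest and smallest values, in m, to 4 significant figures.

site P: 2.251 km = 2251.000 m.
site R: 8685 ft = 2647.188 m.
Spread: 2647.188 − 1872.000 = 775.2 m.

775.2 m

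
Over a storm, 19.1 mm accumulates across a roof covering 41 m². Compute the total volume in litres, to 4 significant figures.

1 mm over 1 m² is 1 L, so volume = 19.1 × 41 = 783.1 L.

783.1 litres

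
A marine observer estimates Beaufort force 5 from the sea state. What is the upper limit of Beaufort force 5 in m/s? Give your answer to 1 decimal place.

10.7 m/s

Beaufort 5 (fresh breeze) spans 8.0–10.7 m/s.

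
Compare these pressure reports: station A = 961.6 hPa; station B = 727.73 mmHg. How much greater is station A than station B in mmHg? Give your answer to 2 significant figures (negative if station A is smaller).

station A: 961.6 hPa = 721.259 mmHg.
Difference: 721.259 − 727.730 = -6.5 mmHg.

-6.5 mmHg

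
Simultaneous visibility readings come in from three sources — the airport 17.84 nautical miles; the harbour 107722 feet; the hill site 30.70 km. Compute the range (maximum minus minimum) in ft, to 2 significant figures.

7700 ft

the airport: 17.84 nmi = 108397.90 ft.
the hill site: 30.70 km = 100721.78 ft.
Spread: 108397.90 − 100721.78 = 7700 ft.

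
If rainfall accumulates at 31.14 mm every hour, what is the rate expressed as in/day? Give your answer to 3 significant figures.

29.4 in/day

31.14 mm/hour × 0.0393701 in/mm × 24 hour/day = 29.4 in/day.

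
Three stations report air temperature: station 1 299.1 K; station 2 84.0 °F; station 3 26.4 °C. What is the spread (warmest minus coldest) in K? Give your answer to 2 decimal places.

2.94 K

station 1: 299.1 K = 25.950 °C.
station 2: 84.0 °F = 28.889 °C.
Spread: 28.889 − 25.950 = 2.939 °C.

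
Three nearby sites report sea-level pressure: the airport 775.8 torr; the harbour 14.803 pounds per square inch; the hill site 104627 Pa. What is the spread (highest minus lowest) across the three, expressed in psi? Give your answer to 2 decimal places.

0.37 psi

the airport: 775.8 mmHg = 15.0015 psi.
the hill site: 104627 Pa = 15.1749 psi.
Spread: 15.1749 − 14.8030 = 0.37 psi.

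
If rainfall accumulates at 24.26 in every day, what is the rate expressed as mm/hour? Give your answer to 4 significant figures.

24.26 in/day × 25.4 mm/in × 0.0416667 day/hour = 25.68 mm/hour.

25.68 mm/hour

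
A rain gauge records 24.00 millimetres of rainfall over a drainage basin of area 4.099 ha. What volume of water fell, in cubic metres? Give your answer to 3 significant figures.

Area: 4.099 ha = 40990 m².
1 mm over 1 m² is 1 L, so volume = 24 × 40990 = 983760 L = 984 m³.

984 cubic metres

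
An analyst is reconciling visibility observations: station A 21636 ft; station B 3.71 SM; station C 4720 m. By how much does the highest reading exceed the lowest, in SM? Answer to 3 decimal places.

station A: 21636 ft = 4.09773 SM.
station C: 4720 m = 2.93287 SM.
Spread: 4.09773 − 2.93287 = 1.165 SM.

1.165 SM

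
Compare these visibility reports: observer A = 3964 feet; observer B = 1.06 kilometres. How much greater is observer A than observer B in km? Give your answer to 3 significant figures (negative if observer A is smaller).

observer A: 3964 ft = 1.20823 km.
Difference: 1.20823 − 1.06000 = 0.148 km.

0.148 km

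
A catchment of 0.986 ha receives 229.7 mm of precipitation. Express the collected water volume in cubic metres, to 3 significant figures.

2260 cubic metres

Area: 0.986 ha = 9860 m².
1 mm over 1 m² is 1 L, so volume = 229.7 × 9860 = 2264842 L = 2260 m³.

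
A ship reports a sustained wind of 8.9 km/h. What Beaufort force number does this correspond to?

8.9 km/h = 2.5 m/s, which is Beaufort 2 (light breeze, 1.6–3.3 m/s).

Beaufort force 2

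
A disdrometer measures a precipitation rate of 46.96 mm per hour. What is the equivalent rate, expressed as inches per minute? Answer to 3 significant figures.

0.0308 in/minute

46.96 mm/hour × 0.0393701 in/mm × 0.0166667 hour/minute = 0.0308 in/minute.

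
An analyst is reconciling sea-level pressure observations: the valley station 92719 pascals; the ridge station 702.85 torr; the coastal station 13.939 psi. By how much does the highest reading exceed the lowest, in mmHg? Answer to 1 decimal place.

25.4 mmHg

the valley station: 92719 Pa = 695.450 mmHg.
the coastal station: 13.939 psi = 720.854 mmHg.
Spread: 720.854 − 695.450 = 25.4 mmHg.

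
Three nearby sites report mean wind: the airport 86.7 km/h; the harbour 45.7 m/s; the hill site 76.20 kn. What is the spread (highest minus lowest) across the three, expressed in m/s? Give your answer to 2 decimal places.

21.62 m/s

the airport: 86.7 km/h = 24.0833 m/s.
the hill site: 76.20 kt = 39.2007 m/s.
Spread: 45.7000 − 24.0833 = 21.62 m/s.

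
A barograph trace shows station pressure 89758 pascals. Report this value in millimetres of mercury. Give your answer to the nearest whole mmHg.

1 Pa = 0.00750062 mmHg, so 89758 × 0.00750062 = 673 mmHg.

673 mmHg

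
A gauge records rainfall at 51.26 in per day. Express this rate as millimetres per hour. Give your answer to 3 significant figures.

51.26 in/day × 25.4 mm/in × 0.0416667 day/hour = 54.3 mm/hour.

54.3 mm/hour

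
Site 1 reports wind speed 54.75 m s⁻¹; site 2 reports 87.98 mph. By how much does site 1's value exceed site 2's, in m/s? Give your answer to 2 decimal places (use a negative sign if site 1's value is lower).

15.42 m/s

site 2: 87.98 mph = 39.3306 m/s.
Difference: 54.7500 − 39.3306 = 15.42 m/s.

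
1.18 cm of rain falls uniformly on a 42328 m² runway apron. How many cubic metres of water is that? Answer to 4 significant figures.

Depth: 1.18 cm × 10 = 11.8 mm.
1 mm over 1 m² is 1 L, so volume = 11.8 × 42328 = 499470.4 L = 499.5 m³.

499.5 cubic metres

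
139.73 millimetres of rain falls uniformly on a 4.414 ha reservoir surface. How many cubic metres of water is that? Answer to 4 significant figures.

Area: 4.414 ha = 44140 m².
1 mm over 1 m² is 1 L, so volume = 139.73 × 44140 = 6167682.2 L = 6168 m³.

6168 cubic metres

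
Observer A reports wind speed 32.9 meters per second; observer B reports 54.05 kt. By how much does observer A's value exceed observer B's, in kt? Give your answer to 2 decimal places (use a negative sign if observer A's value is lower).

9.90 kt

observer A: 32.9 m/s = 63.9525 kt.
Difference: 63.9525 − 54.0500 = 9.90 kt.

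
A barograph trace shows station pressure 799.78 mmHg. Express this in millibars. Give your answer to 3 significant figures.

1070 mb

1 mmHg = 1.33322 mb, so 799.78 × 1.33322 = 1070 mb.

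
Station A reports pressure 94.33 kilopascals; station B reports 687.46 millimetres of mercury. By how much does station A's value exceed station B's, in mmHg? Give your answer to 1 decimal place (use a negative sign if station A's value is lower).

station A: 94.33 kPa = 707.533 mmHg.
Difference: 707.533 − 687.460 = 20.1 mmHg.

20.1 mmHg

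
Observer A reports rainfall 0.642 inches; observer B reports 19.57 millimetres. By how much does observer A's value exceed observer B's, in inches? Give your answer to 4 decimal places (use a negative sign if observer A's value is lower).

observer B: 19.57 mm = 0.770472 in.
Difference: 0.642000 − 0.770472 = -0.1285 in.

-0.1285 in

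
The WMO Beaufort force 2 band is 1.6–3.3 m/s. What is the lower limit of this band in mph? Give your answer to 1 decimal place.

3.6 mph

1.6–3.3 m/s × 2.237 = 3.6–7.4 mph.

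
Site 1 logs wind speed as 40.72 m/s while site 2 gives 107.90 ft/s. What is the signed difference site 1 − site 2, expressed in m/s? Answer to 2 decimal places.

site 2: 107.90 ft/s = 32.8879 m/s.
Difference: 40.7200 − 32.8879 = 7.83 m/s.

7.83 m/s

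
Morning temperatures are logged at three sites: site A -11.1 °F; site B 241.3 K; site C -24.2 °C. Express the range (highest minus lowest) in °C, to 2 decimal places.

7.91 °C

site A: -11.1 °F = -23.944 °C.
site B: 241.3 K = -31.850 °C.
Spread: (-23.944) − (-31.850) = 7.906 °C.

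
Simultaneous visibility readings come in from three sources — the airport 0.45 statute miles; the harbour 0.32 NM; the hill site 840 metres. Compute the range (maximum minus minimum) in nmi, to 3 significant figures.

0.134 nmi

the airport: 0.45 SM = 0.39104 nmi.
the hill site: 840 m = 0.45356 nmi.
Spread: 0.45356 − 0.32000 = 0.134 nmi.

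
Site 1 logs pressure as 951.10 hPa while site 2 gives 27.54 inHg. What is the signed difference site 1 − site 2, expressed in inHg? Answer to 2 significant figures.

site 1: 951.10 hPa = 28.0860 inHg.
Difference: 28.0860 − 27.5400 = 0.55 inHg.

0.55 inHg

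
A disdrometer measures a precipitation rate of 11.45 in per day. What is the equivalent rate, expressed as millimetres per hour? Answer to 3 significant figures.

12.1 mm/hour

11.45 in/day × 25.4 mm/in × 0.0416667 day/hour = 12.1 mm/hour.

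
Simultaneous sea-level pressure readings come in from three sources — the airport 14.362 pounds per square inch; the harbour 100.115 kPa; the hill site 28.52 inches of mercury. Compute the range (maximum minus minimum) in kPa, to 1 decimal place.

3.5 kPa

the airport: 14.362 psi = 99.023 kPa.
the hill site: 28.52 inHg = 96.580 kPa.
Spread: 100.115 − 96.580 = 3.5 kPa.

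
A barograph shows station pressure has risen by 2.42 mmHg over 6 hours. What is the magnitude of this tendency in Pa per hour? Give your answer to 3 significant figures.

53.8 Pa per hour

2.42 mmHg / 6 h × 133.322 Pa/mmHg = 53.8 Pa/h.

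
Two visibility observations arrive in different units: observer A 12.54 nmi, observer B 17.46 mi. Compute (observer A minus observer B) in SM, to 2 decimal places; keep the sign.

-3.03 SM

observer A: 12.54 nmi = 14.4308 SM.
Difference: 14.4308 − 17.4600 = -3.03 SM.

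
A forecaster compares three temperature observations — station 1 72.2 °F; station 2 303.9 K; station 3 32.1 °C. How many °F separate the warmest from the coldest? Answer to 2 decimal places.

17.58 °F

station 1: 72.2 °F = 22.333 °C.
station 2: 303.9 K = 30.750 °C.
Spread: 32.100 − 22.333 = 9.767 °C = 17.58 °F.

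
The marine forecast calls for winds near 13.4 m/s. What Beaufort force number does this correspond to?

13.4 m/s lies in the Beaufort 6 band (strong breeze, 10.8–13.8 m/s).

Beaufort force 6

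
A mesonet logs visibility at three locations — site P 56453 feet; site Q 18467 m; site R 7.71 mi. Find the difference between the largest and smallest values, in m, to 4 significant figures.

6059 m

site P: 56453 ft = 17206.87 m.
site R: 7.71 SM = 12408.04 m.
Spread: 18467.00 − 12408.04 = 6059 m.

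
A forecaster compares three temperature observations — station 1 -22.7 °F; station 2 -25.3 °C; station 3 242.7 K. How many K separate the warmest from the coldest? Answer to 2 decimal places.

station 1: -22.7 °F = -30.389 °C.
station 3: 242.7 K = -30.450 °C.
Spread: (-25.300) − (-30.450) = 5.150 °C.

5.15 K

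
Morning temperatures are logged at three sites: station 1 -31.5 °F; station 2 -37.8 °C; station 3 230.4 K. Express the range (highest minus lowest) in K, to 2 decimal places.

station 1: -31.5 °F = -35.278 °C.
station 3: 230.4 K = -42.750 °C.
Spread: (-35.278) − (-42.750) = 7.472 °C.

7.47 K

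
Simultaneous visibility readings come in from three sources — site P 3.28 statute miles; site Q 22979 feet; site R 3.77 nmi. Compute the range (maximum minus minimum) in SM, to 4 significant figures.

site Q: 22979 ft = 4.35208 SM.
site R: 3.77 nmi = 4.33844 SM.
Spread: 4.35208 − 3.28000 = 1.072 SM.

1.072 SM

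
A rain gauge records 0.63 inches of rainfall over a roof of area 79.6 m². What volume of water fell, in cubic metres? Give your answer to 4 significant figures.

1.274 cubic metres

Depth: 0.63 in × 25.4 = 16.002 mm.
1 mm over 1 m² is 1 L, so volume = 16.002 × 79.6 = 1273.7592 L = 1.274 m³.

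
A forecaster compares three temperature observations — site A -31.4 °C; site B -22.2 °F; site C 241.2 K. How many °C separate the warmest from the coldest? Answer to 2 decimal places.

site B: -22.2 °F = -30.111 °C.
site C: 241.2 K = -31.950 °C.
Spread: (-30.111) − (-31.950) = 1.839 °C.

1.84 °C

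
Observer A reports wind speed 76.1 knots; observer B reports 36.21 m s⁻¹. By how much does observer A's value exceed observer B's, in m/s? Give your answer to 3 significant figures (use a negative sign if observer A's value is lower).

2.94 m/s

observer A: 76.1 kt = 39.1492 m/s.
Difference: 39.1492 − 36.2100 = 2.94 m/s.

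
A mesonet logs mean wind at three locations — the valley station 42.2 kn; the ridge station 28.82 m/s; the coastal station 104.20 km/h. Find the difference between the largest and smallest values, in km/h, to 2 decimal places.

26.05 km/h

the valley station: 42.2 kt = 78.1544 km/h.
the ridge station: 28.82 m/s = 103.7520 km/h.
Spread: 104.2000 − 78.1544 = 26.05 km/h.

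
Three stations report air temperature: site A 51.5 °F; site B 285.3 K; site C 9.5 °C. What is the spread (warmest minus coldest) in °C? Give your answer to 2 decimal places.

site A: 51.5 °F = 10.833 °C.
site B: 285.3 K = 12.150 °C.
Spread: 12.150 − 9.500 = 2.650 °C.

2.65 °C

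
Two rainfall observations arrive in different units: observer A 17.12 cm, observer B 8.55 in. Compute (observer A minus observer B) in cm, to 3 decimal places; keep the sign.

observer B: 8.55 in = 21.71700 cm.
Difference: 17.12000 − 21.71700 = -4.597 cm.

-4.597 cm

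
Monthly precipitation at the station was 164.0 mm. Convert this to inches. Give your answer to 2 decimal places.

6.46 in

1 mm = 0.0393701 in, so 164.0 × 0.0393701 = 6.46 in.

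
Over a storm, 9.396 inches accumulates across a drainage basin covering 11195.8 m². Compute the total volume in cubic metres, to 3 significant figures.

2670 cubic metres

Depth: 9.396 in × 25.4 = 238.6584 mm.
1 mm over 1 m² is 1 L, so volume = 238.6584 × 11195.8 = 2671971.7 L = 2670 m³.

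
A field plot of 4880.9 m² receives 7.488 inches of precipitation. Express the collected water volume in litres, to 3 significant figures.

928000 litres

Depth: 7.488 in × 25.4 = 190.1952 mm.
1 mm over 1 m² is 1 L, so volume = 190.1952 × 4880.9 = 928323.75 L ≈ 928000 L.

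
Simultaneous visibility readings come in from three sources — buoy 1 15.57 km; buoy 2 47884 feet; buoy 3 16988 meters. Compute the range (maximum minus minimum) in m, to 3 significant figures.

2390 m

buoy 1: 15.57 km = 15570.00 m.
buoy 2: 47884 ft = 14595.04 m.
Spread: 16988.00 − 14595.04 = 2390 m.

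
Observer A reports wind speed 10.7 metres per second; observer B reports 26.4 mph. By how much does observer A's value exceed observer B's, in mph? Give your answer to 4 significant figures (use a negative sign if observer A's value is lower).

-2.465 mph

observer A: 10.7 m/s = 23.93522 mph.
Difference: 23.93522 − 26.40000 = -2.465 mph.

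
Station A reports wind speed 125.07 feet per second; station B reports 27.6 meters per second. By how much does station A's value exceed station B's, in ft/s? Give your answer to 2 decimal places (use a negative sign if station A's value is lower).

34.52 ft/s

station B: 27.6 m/s = 90.5512 ft/s.
Difference: 125.0700 − 90.5512 = 34.52 ft/s.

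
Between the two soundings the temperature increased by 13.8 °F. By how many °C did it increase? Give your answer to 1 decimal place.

7.7 °C

A change of 1 °C equals a change of 1.8 °F: Δ°C = 13.8 × 0.5556 = 7.7 °C.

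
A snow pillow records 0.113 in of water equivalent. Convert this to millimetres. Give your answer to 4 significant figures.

2.870 mm

1 in = 25.4 mm, so 0.113 × 25.4 = 2.870 mm.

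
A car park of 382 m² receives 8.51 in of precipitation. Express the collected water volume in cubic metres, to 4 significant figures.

82.57 cubic metres

Depth: 8.51 in × 25.4 = 216.154 mm.
1 mm over 1 m² is 1 L, so volume = 216.154 × 382 = 82570.828 L = 82.57 m³.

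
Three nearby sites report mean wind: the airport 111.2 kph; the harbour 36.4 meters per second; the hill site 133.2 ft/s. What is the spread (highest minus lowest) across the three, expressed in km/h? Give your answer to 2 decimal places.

the harbour: 36.4 m/s = 131.0400 km/h.
the hill site: 133.2 ft/s = 146.1577 km/h.
Spread: 146.1577 − 111.2000 = 34.96 km/h.

34.96 km/h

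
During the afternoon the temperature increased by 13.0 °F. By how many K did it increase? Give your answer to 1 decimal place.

7.2 K

For a temperature change the 32° offset cancels: ΔK = 13.0 × 0.5556 = 7.2 K.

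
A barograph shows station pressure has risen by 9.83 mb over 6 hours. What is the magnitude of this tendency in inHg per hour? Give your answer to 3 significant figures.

9.83 mb / 6 h × 0.02953 inHg/mb = 0.0484 inHg/h.

0.0484 inHg per hour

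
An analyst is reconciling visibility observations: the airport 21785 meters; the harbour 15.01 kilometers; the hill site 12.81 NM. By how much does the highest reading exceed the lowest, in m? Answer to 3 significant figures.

the harbour: 15.01 km = 15010.00 m.
the hill site: 12.81 nmi = 23724.12 m.
Spread: 23724.12 − 15010.00 = 8710 m.

8710 m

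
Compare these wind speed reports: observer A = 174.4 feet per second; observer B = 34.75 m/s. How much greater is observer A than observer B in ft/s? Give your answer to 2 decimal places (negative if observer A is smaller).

observer B: 34.75 m/s = 114.0092 ft/s.
Difference: 174.4000 − 114.0092 = 60.39 ft/s.

60.39 ft/s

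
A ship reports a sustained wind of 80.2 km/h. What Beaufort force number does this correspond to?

80.2 km/h = 22.3 m/s, which is Beaufort 9 (strong gale, 20.8–24.4 m/s).

Beaufort force 9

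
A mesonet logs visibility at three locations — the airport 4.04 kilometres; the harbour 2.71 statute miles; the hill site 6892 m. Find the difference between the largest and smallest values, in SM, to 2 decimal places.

1.77 SM

the airport: 4.04 km = 2.5103 SM.
the hill site: 6892 m = 4.2825 SM.
Spread: 4.2825 − 2.5103 = 1.77 SM.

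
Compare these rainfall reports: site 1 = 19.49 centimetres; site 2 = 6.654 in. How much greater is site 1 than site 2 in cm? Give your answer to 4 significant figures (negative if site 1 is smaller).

2.589 cm

site 2: 6.654 in = 16.90116 cm.
Difference: 19.49000 − 16.90116 = 2.589 cm.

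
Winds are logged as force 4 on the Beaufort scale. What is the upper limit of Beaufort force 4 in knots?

16 kt

Beaufort 4 (moderate breeze) spans 11–16 knots.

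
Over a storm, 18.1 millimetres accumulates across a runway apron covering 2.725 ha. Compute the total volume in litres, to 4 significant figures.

Area: 2.725 ha = 27250 m².
1 mm over 1 m² is 1 L, so volume = 18.1 × 27250 = 493225 L ≈ 493200 L.

493200 litres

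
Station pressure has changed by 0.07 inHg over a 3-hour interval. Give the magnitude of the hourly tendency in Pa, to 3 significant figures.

0.07 inHg / 3 h × 3386.39 Pa/inHg = 79.0 Pa/h.

79.0 Pa per hour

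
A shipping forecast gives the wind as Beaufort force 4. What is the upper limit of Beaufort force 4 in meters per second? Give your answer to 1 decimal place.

7.9 m/s

Beaufort 4 (moderate breeze) spans 5.5–7.9 m/s.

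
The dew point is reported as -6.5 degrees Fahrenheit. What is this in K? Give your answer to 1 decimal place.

First to °C: -21.39 °C.
Then to K: 251.8 K.

251.8 K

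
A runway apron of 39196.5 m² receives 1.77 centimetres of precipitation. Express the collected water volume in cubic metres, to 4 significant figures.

Depth: 1.77 cm × 10 = 17.7 mm.
1 mm over 1 m² is 1 L, so volume = 17.7 × 39196.5 = 693778.05 L = 693.8 m³.

693.8 cubic metres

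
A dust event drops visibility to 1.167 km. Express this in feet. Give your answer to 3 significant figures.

1 km = 3280.84 ft, so 1.167 × 3280.84 = 3830 ft.

3830 ft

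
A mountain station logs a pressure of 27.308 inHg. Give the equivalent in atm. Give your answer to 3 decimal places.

0.913 atm

1 inHg = 0.0334211 atm, so 27.308 × 0.0334211 = 0.913 atm.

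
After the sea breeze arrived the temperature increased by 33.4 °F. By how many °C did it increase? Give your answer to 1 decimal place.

18.6 °C

Converting a difference, only the 9/5 scale factor applies: Δ°C = 33.4 × 0.5556 = 18.6 °C.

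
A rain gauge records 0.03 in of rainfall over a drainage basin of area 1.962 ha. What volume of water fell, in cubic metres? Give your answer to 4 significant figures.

Depth: 0.03 in × 25.4 = 0.762 mm.
Area: 1.962 ha = 19620 m².
1 mm over 1 m² is 1 L, so volume = 0.762 × 19620 = 14950.44 L = 14.95 m³.

14.95 cubic metres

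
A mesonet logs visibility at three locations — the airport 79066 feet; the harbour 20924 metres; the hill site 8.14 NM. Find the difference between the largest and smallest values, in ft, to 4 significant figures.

the harbour: 20924 m = 68648.29 ft.
the hill site: 8.14 nmi = 49459.58 ft.
Spread: 79066.00 − 49459.58 = 29610 ft.

29610 ft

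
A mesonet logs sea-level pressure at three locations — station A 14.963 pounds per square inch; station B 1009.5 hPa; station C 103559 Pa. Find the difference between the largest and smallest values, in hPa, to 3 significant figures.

station A: 14.963 psi = 1031.663 hPa.
station C: 103559 Pa = 1035.590 hPa.
Spread: 1035.590 − 1009.500 = 26.1 hPa.

26.1 hPa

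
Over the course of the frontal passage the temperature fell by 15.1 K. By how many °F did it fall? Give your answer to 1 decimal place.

27.2 °F

For a temperature change the 32° offset cancels: Δ°F = 15.1 × 1.8 = 27.2 °F.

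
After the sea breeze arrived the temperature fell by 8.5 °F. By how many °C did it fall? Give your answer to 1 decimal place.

For a temperature change the 32° offset cancels: Δ°C = 8.5 × 0.5556 = 4.7 °C.

4.7 °C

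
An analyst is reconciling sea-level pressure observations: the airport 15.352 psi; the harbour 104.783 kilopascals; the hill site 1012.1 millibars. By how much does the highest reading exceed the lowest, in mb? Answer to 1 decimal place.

46.4 mb

the airport: 15.352 psi = 1058.483 mb.
the harbour: 104.783 kPa = 1047.830 mb.
Spread: 1058.483 − 1012.100 = 46.4 mb.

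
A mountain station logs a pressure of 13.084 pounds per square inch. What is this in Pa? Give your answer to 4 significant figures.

90210 Pa

1 psi = 6894.76 Pa, so 13.084 × 6894.76 = 90210 Pa.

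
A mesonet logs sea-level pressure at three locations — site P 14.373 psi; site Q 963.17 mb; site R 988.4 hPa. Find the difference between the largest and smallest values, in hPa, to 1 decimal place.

site P: 14.373 psi = 990.983 hPa.
site Q: 963.17 mb = 963.170 hPa.
Spread: 990.983 − 963.170 = 27.8 hPa.

27.8 hPa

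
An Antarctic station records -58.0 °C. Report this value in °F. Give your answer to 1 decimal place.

°F = °C × 9/5 + 32 = -58.0 × 1.8 + 32 = -72.4 °F.

-72.4 °F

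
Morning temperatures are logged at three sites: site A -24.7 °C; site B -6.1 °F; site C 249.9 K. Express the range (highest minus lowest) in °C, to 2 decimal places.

3.53 °C

site B: -6.1 °F = -21.167 °C.
site C: 249.9 K = -23.250 °C.
Spread: (-21.167) − (-24.700) = 3.533 °C.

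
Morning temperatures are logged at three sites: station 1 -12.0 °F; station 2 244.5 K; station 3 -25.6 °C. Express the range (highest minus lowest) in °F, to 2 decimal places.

7.57 °F

station 1: -12.0 °F = -24.444 °C.
station 2: 244.5 K = -28.650 °C.
Spread: (-24.444) − (-28.650) = 4.206 °C = 7.57 °F.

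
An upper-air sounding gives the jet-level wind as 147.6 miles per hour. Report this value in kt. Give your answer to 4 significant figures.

1 mph = 0.868976 kt, so 147.6 × 0.868976 = 128.3 kt.

128.3 kt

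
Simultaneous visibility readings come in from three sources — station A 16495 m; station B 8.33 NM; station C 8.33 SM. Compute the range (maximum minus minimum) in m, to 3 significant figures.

station B: 8.33 nmi = 15427.16 m.
station C: 8.33 SM = 13405.84 m.
Spread: 16495.00 − 13405.84 = 3090 m.

3090 m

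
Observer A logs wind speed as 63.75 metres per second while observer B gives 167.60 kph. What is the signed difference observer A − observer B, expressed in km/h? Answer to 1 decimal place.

observer A: 63.75 m/s = 229.500 km/h.
Difference: 229.500 − 167.600 = 61.9 km/h.

61.9 km/h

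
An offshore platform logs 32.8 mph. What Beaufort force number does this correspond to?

32.8 mph = 14.7 m/s, which is Beaufort 7 (near gale, 13.9–17.1 m/s).

Beaufort force 7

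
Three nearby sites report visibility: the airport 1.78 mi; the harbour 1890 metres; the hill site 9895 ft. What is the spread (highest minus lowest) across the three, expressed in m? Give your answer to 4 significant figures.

the airport: 1.78 SM = 2864.63 m.
the hill site: 9895 ft = 3016.00 m.
Spread: 3016.00 − 1890.00 = 1126 m.

1126 m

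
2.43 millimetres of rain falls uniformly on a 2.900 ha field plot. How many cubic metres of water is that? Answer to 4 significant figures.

Area: 2.900 ha = 29000 m².
1 mm over 1 m² is 1 L, so volume = 2.43 × 29000 = 70470 L = 70.47 m³.

70.47 cubic metres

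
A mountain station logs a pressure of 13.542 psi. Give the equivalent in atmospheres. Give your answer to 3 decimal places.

1 psi = 0.068046 atm, so 13.542 × 0.068046 = 0.921 atm.

0.921 atm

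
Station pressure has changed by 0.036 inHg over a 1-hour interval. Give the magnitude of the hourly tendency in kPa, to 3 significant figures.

0.036 inHg / 1 h × 3.38639 kPa/inHg = 0.122 kPa/h.

0.122 kPa per hour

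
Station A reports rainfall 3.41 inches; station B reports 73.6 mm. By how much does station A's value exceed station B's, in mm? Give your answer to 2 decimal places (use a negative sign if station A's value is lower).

station A: 3.41 in = 86.6140 mm.
Difference: 86.6140 − 73.6000 = 13.01 mm.

13.01 mm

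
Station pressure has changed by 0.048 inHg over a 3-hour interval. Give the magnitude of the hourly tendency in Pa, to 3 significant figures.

54.2 Pa per hour

0.048 inHg / 3 h × 3386.39 Pa/inHg = 54.2 Pa/h.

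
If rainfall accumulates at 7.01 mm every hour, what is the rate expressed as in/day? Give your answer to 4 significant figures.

6.624 in/day

7.01 mm/hour × 0.0393701 in/mm × 24 hour/day = 6.624 in/day.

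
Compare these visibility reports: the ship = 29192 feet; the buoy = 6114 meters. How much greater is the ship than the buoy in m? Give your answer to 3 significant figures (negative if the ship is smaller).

2780 m

the ship: 29192 ft = 8897.72 m.
Difference: 8897.72 − 6114.00 = 2780 m.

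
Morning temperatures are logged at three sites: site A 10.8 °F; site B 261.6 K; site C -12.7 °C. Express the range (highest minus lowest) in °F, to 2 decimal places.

2.07 °F

site A: 10.8 °F = -11.778 °C.
site B: 261.6 K = -11.550 °C.
Spread: (-11.550) − (-12.700) = 1.150 °C = 2.07 °F.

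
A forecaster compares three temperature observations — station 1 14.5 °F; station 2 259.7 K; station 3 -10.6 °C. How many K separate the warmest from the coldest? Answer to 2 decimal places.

3.73 K

station 1: 14.5 °F = -9.722 °C.
station 2: 259.7 K = -13.450 °C.
Spread: (-9.722) − (-13.450) = 3.728 °C.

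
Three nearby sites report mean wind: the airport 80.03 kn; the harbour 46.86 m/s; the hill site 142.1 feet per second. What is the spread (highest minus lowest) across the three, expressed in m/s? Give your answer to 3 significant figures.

the airport: 80.03 kt = 41.1710 m/s.
the hill site: 142.1 ft/s = 43.3121 m/s.
Spread: 46.8600 − 41.1710 = 5.69 m/s.

5.69 m/s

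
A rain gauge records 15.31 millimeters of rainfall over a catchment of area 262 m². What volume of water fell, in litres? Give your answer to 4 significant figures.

1 mm over 1 m² is 1 L, so volume = 15.31 × 262 = 4011.22 L ≈ 4011 L.

4011 litres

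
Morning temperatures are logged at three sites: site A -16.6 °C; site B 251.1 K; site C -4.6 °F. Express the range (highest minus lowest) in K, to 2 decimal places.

site B: 251.1 K = -22.050 °C.
site C: -4.6 °F = -20.333 °C.
Spread: (-16.600) − (-22.050) = 5.450 °C.

5.45 K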